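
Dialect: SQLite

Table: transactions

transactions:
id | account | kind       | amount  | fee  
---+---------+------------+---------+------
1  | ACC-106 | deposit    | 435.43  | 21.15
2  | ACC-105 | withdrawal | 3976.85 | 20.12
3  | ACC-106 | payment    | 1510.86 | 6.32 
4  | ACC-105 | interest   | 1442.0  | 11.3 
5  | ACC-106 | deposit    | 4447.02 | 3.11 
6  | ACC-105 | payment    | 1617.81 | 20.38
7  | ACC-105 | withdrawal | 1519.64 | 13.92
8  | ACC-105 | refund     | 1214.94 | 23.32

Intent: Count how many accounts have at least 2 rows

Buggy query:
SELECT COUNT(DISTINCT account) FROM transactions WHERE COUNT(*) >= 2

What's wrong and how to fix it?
Bug: COUNT(*) cannot appear in WHERE; the per-group count doesn't exist yet

Fix: Group first with HAVING COUNT(*) >= 2, then COUNT the resulting groups

Corrected query:
SELECT COUNT(*) FROM (SELECT account FROM transactions GROUP BY account HAVING COUNT(*) >= 2)

Result:
COUNT(*)
--------
2       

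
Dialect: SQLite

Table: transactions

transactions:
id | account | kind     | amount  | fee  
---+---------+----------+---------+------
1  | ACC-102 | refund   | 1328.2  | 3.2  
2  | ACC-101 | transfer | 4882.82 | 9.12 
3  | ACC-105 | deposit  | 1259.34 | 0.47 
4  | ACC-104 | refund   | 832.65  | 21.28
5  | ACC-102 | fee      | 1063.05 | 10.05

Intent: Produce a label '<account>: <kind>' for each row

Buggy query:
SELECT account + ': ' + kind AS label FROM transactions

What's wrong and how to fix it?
Bug: '+' is numeric addition; on text columns SQLite converts them to 0 instead of concatenating

Fix: Use the || operator for string concatenation

Corrected query:
SELECT account || ': ' || kind AS label FROM transactions

Result:
label            
-----------------
ACC-102: refund  
ACC-101: transfer
ACC-105: deposit 
ACC-104: refund  
ACC-102: fee     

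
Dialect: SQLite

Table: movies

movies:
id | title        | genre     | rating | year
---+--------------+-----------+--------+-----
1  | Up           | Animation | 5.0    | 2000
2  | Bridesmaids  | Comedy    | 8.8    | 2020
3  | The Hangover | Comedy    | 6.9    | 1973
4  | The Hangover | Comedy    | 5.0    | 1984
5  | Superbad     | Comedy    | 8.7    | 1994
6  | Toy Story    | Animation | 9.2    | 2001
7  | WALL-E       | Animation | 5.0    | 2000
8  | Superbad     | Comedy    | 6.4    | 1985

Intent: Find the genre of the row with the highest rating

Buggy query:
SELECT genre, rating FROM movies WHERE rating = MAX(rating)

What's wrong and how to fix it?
Bug: MAX(rating) is an aggregate and cannot be used directly in WHERE

Fix: Wrap MAX in a scalar subquery so WHERE compares against a single value

Corrected query:
SELECT genre, rating FROM movies WHERE rating = (SELECT MAX(rating) FROM movies)

Result:
genre     | rating
----------+-------
Animation | 9.2   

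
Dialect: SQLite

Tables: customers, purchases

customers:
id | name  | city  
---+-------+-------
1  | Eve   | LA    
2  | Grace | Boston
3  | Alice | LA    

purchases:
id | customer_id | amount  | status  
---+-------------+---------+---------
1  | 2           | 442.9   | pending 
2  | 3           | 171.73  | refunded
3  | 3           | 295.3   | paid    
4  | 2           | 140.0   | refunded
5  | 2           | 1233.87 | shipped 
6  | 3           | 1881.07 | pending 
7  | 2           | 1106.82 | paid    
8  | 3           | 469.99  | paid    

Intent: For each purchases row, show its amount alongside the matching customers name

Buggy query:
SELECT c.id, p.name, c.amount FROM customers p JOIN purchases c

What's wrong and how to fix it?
Bug: JOIN with no ON clause produces a cartesian product; every purchases row pairs with every customers row

Fix: Add ON c.customer_id = p.id to the JOIN

Corrected query:
SELECT c.id, p.name, c.amount FROM customers p JOIN purchases c ON c.customer_id = p.id

Result:
id | name  | amount 
---+-------+--------
1  | Grace | 442.9  
2  | Alice | 171.73 
3  | Alice | 295.3  
4  | Grace | 140    
5  | Grace | 1233.87
6  | Alice | 1881.07
7  | Grace | 1106.82
8  | Alice | 469.99 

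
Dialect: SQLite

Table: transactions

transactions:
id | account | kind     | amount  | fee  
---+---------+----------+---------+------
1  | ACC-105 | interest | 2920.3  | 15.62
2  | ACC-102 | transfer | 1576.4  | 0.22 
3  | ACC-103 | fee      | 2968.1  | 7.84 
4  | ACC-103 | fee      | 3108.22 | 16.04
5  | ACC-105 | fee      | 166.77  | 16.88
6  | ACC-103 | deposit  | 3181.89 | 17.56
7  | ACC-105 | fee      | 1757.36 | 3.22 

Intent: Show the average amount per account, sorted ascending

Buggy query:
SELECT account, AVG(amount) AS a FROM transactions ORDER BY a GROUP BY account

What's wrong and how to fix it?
Bug: ORDER BY appears before GROUP BY; SQL clause order requires GROUP BY first

Fix: Reorder: SELECT … FROM … GROUP BY … ORDER BY …

Corrected query:
SELECT account, AVG(amount) AS a FROM transactions GROUP BY account ORDER BY a

Result:
account | a      
--------+--------
ACC-102 | 1576.4 
ACC-105 | 1614.81
ACC-103 | 3086.07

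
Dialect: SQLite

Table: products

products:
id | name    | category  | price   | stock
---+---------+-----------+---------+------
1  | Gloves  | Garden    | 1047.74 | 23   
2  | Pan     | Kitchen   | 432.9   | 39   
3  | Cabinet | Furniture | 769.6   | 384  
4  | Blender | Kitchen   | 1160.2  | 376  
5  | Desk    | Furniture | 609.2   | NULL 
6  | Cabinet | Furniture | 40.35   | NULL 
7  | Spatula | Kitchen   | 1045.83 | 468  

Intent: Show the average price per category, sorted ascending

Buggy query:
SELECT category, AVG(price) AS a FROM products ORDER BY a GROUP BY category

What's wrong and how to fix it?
Bug: GROUP BY must precede ORDER BY

Fix: Reorder: SELECT … FROM … GROUP BY … ORDER BY …

Corrected query:
SELECT category, AVG(price) AS a FROM products GROUP BY category ORDER BY a

Result:
category  | a         
----------+-----------
Furniture | 473.05    
Kitchen   | 879.643333
Garden    | 1047.74   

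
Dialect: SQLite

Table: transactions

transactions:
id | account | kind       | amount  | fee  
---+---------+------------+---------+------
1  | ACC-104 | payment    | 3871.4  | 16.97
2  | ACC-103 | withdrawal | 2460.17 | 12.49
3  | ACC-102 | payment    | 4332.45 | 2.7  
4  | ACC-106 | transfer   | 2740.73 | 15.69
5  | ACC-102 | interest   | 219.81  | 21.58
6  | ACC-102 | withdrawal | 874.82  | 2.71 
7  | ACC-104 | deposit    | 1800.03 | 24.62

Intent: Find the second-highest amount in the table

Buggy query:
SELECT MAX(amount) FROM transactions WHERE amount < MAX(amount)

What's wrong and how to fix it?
Bug: The inner MAX is an aggregate inside WHERE, which is not allowed

Fix: Compute the overall MAX in a subquery, then take MAX of rows below it

Corrected query:
SELECT MAX(amount) FROM transactions WHERE amount < (SELECT MAX(amount) FROM transactions)

Result:
MAX(amount)
-----------
3871.4     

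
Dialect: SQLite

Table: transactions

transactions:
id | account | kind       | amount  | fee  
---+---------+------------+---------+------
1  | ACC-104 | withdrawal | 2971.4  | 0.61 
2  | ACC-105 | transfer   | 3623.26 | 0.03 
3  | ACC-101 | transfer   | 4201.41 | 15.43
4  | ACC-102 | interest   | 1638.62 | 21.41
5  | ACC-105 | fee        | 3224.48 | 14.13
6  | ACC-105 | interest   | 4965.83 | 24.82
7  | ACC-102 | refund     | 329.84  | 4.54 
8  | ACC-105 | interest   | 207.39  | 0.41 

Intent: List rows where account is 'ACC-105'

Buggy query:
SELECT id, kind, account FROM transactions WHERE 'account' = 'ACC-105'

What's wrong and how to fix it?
Bug: Single quotes denote string literals in SQL; the column name is being compared as a constant string

Fix: Remove the quotes around the column name (or use double quotes for an identifier)

Corrected query:
SELECT id, kind, account FROM transactions WHERE account = 'ACC-105'

Result:
id | kind     | account
---+----------+--------
2  | transfer | ACC-105
5  | fee      | ACC-105
6  | interest | ACC-105
8  | interest | ACC-105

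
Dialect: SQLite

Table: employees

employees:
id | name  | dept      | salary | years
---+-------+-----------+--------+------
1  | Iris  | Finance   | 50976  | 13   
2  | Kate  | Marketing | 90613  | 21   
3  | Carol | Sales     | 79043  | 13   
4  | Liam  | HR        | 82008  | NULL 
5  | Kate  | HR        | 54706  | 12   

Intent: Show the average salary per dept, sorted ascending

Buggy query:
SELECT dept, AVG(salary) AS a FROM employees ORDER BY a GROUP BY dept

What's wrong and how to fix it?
Bug: GROUP BY must precede ORDER BY

Fix: Move ORDER BY to the end, after GROUP BY

Corrected query:
SELECT dept, AVG(salary) AS a FROM employees GROUP BY dept ORDER BY a

Result:
dept      | a    
----------+------
Finance   | 50976
HR        | 68357
Sales     | 79043
Marketing | 90613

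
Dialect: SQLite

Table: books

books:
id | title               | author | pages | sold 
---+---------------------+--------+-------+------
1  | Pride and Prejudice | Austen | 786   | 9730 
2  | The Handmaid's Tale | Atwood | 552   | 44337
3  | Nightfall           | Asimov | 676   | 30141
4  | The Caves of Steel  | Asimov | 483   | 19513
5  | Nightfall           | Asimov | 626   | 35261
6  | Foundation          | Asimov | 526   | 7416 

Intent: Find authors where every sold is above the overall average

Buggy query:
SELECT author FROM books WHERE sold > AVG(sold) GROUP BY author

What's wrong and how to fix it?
Bug: WHERE evaluates per row before aggregation, so AVG() is unavailable

Fix: Compute the overall average in a scalar subquery and compare each group's MIN against it in HAVING

Corrected query:
SELECT author FROM books GROUP BY author HAVING MIN(sold) > (SELECT AVG(sold) FROM books)

Result:
author
------
Atwood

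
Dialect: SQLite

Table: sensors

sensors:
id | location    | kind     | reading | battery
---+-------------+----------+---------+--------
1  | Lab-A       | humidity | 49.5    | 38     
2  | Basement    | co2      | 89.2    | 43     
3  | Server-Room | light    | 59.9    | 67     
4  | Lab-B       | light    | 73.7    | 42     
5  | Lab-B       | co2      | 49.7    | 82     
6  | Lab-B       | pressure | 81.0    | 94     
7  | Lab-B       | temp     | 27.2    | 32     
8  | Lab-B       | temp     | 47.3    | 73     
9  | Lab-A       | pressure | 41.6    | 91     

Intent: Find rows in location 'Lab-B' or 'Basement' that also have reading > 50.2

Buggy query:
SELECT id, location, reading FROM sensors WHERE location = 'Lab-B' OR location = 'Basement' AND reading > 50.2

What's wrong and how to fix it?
Bug: AND binds tighter than OR, so this parses as location = 'Lab-B' OR (location = 'Basement' AND reading > 50.2)

Fix: Group the OR with parentheses (or use IN), then AND the threshold

Corrected query:
SELECT id, location, reading FROM sensors WHERE (location = 'Lab-B' OR location = 'Basement') AND reading > 50.2

Result:
id | location | reading
---+----------+--------
2  | Basement | 89.2   
4  | Lab-B    | 73.7   
6  | Lab-B    | 81     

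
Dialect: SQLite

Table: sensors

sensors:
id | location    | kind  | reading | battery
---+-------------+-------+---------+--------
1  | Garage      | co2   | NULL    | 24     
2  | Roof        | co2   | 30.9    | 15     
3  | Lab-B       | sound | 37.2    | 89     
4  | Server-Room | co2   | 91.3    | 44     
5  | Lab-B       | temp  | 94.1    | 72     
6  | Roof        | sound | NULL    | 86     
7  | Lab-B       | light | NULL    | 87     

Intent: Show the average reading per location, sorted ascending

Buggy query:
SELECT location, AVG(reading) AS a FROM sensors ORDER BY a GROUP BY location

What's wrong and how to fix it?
Bug: ORDER BY appears before GROUP BY; SQL clause order requires GROUP BY first

Fix: Move ORDER BY to the end, after GROUP BY

Corrected query:
SELECT location, AVG(reading) AS a FROM sensors GROUP BY location ORDER BY a

Result:
location    | a    
------------+------
Garage      | NULL 
Roof        | 30.9 
Lab-B       | 65.65
Server-Room | 91.3 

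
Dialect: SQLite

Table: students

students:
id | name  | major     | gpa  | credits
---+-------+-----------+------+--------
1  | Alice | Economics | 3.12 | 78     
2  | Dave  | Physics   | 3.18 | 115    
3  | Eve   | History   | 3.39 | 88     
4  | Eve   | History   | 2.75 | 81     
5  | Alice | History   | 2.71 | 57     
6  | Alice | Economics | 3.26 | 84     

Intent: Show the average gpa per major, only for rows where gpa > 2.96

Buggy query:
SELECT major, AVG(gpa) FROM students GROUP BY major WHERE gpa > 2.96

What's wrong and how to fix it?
Bug: Row-level WHERE must come before GROUP BY in the clause order

Fix: Move the WHERE clause before GROUP BY

Corrected query:
SELECT major, AVG(gpa) FROM students WHERE gpa > 2.96 GROUP BY major

Result:
major     | AVG(gpa)
----------+---------
Economics | 3.19    
History   | 3.39    
Physics   | 3.18    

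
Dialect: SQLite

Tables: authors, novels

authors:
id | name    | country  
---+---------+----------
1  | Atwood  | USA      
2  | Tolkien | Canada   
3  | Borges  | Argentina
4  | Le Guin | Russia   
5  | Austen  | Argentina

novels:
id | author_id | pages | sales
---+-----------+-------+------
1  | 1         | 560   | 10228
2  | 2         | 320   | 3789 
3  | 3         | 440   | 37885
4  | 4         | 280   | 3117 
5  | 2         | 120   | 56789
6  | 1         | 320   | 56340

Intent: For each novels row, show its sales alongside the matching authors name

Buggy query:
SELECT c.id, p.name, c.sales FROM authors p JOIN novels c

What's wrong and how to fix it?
Bug: JOIN with no ON clause produces a cartesian product; every novels row pairs with every authors row

Fix: Add ON c.author_id = p.id to the JOIN

Corrected query:
SELECT c.id, p.name, c.sales FROM authors p JOIN novels c ON c.author_id = p.id

Result:
id | name    | sales
---+---------+------
1  | Atwood  | 10228
2  | Tolkien | 3789 
3  | Borges  | 37885
4  | Le Guin | 3117 
5  | Tolkien | 56789
6  | Atwood  | 56340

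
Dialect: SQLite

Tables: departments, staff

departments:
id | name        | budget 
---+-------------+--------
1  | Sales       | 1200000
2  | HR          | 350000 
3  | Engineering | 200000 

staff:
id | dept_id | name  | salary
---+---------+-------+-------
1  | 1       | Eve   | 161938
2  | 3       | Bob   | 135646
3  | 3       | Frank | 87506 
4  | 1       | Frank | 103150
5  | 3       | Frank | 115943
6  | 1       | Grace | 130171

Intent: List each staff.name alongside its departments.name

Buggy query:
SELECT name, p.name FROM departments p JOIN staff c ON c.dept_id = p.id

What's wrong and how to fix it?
Bug: Both tables have a 'name' column; the unqualified reference is ambiguous

Fix: Prefix ambiguous columns with the table alias

Corrected query:
SELECT c.name, p.name FROM departments p JOIN staff c ON c.dept_id = p.id

Result:
name  | name       
------+------------
Eve   | Sales      
Bob   | Engineering
Frank | Engineering
Frank | Sales      
Frank | Engineering
Grace | Sales      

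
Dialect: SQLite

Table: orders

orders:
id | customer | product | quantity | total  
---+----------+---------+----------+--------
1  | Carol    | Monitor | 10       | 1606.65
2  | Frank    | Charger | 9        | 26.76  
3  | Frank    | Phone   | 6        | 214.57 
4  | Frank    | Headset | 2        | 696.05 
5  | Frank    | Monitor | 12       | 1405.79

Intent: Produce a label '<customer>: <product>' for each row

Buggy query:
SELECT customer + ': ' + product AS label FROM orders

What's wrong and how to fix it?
Bug: '+' is numeric addition; on text columns SQLite converts them to 0 instead of concatenating

Fix: Use the || operator for string concatenation

Corrected query:
SELECT customer || ': ' || product AS label FROM orders

Result:
label         
--------------
Carol: Monitor
Frank: Charger
Frank: Phone  
Frank: Headset
Frank: Monitor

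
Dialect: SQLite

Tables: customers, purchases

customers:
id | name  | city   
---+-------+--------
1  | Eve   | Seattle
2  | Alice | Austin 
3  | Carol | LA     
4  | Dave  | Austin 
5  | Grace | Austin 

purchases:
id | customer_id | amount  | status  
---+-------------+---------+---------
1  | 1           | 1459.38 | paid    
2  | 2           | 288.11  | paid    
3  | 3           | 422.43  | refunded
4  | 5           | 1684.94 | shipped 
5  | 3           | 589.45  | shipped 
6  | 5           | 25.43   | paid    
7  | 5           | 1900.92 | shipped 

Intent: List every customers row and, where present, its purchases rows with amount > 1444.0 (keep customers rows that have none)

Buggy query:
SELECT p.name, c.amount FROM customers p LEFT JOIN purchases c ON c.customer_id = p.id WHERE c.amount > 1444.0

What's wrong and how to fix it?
Bug: A WHERE condition on the right-hand table after LEFT JOIN drops unmatched parents

Fix: Put 'c.amount > 1444.0' in the JOIN's ON clause instead of WHERE

Corrected query:
SELECT p.name, c.amount FROM customers p LEFT JOIN purchases c ON c.customer_id = p.id AND c.amount > 1444.0

Result:
name  | amount 
------+--------
Eve   | 1459.38
Alice | NULL   
Carol | NULL   
Dave  | NULL   
Grace | 1684.94
Grace | 1900.92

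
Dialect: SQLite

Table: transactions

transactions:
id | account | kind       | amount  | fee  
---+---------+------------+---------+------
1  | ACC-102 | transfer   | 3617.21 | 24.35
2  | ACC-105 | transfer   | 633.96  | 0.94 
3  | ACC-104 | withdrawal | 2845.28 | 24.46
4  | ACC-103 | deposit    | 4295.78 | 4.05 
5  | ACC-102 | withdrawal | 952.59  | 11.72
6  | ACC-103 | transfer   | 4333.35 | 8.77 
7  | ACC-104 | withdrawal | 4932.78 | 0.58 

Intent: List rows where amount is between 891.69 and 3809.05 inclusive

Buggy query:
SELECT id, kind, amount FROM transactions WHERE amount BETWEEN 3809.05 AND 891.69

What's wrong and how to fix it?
Bug: The bounds are reversed; BETWEEN a AND b requires a <= b to match anything

Fix: Write BETWEEN 891.69 AND 3809.05

Corrected query:
SELECT id, kind, amount FROM transactions WHERE amount BETWEEN 891.69 AND 3809.05

Result:
id | kind       | amount 
---+------------+--------
1  | transfer   | 3617.21
3  | withdrawal | 2845.28
5  | withdrawal | 952.59 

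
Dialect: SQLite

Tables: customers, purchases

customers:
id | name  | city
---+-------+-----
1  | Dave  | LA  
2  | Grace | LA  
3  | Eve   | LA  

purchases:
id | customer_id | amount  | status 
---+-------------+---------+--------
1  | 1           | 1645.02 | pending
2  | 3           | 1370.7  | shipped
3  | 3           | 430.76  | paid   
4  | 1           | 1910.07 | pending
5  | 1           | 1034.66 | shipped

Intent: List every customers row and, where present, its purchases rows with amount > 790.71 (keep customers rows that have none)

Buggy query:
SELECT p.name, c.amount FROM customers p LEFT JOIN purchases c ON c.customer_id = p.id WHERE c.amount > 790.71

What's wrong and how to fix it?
Bug: Filtering c.amount in WHERE discards the NULL rows produced by LEFT JOIN, turning it into an inner join

Fix: Put 'c.amount > 790.71' in the JOIN's ON clause instead of WHERE

Corrected query:
SELECT p.name, c.amount FROM customers p LEFT JOIN purchases c ON c.customer_id = p.id AND c.amount > 790.71

Result:
name  | amount 
------+--------
Dave  | 1034.66
Dave  | 1645.02
Dave  | 1910.07
Grace | NULL   
Eve   | 1370.7 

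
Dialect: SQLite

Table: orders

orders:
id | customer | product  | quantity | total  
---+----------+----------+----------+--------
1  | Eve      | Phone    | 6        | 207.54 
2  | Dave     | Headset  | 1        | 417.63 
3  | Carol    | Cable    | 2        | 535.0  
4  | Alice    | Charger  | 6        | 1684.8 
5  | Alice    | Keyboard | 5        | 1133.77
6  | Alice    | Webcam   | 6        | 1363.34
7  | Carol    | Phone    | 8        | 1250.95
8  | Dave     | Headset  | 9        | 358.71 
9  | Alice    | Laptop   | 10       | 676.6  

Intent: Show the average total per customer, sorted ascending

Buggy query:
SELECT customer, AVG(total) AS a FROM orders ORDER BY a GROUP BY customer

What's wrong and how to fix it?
Bug: GROUP BY must precede ORDER BY

Fix: Reorder: SELECT … FROM … GROUP BY … ORDER BY …

Corrected query:
SELECT customer, AVG(total) AS a FROM orders GROUP BY customer ORDER BY a

Result:
customer | a        
---------+----------
Eve      | 207.54   
Dave     | 388.17   
Carol    | 892.975  
Alice    | 1214.6275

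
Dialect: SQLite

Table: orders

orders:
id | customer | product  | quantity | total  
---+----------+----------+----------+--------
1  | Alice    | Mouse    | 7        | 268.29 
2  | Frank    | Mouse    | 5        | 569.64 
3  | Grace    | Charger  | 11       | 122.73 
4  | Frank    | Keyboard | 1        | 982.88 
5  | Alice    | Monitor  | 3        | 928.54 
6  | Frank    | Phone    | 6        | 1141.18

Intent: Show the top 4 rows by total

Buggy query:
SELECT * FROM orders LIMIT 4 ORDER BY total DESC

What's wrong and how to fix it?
Bug: ORDER BY cannot follow LIMIT; LIMIT is the final clause

Fix: Swap the clauses: ORDER BY first, then LIMIT

Corrected query:
SELECT * FROM orders ORDER BY total DESC LIMIT 4

Result:
id | customer | product  | quantity | total  
---+----------+----------+----------+--------
6  | Frank    | Phone    | 6        | 1141.18
4  | Frank    | Keyboard | 1        | 982.88 
5  | Alice    | Monitor  | 3        | 928.54 
2  | Frank    | Mouse    | 5        | 569.64 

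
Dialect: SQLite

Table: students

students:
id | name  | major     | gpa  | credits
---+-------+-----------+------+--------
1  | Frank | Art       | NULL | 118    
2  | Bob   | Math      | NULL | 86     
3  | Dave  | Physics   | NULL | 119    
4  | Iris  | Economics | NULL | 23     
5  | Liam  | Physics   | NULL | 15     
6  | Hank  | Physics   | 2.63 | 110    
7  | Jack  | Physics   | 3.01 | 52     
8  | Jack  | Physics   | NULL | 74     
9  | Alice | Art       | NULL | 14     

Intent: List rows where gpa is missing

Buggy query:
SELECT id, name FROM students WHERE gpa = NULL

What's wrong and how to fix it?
Bug: '= NULL' is always unknown in SQL three-valued logic, so no rows match

Fix: Use IS NULL to test for NULL

Corrected query:
SELECT id, name FROM students WHERE gpa IS NULL

Result:
id | name 
---+------
1  | Frank
2  | Bob  
3  | Dave 
4  | Iris 
5  | Liam 
8  | Jack 
9  | Alice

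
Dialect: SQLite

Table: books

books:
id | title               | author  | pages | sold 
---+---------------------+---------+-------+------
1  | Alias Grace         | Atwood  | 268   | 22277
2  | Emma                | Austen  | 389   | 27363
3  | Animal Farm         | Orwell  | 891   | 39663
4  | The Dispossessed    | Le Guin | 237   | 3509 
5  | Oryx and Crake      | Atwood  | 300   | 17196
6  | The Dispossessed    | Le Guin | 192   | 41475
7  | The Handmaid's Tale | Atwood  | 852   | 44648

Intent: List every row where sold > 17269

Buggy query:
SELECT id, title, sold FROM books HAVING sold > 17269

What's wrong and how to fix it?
Bug: HAVING filters the output of aggregation, but this query has no GROUP BY and no aggregate functions, so SQLite rejects it (HAVING clause on a non-aggregate query); the condition here is per row

Fix: Use WHERE for row-level filtering

Corrected query:
SELECT id, title, sold FROM books WHERE sold > 17269

Result:
id | title               | sold 
---+---------------------+------
1  | Alias Grace         | 22277
2  | Emma                | 27363
3  | Animal Farm         | 39663
6  | The Dispossessed    | 41475
7  | The Handmaid's Tale | 44648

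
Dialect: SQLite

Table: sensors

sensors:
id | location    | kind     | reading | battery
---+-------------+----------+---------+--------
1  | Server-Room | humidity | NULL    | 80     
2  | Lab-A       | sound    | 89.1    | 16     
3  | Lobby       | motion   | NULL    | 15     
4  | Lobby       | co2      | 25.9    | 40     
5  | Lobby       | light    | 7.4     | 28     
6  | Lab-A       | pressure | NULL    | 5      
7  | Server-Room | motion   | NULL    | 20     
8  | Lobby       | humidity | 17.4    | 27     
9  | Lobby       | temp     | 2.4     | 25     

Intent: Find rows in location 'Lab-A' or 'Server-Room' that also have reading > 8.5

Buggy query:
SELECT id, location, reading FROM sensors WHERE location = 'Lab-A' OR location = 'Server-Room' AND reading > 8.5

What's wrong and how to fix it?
Bug: AND binds tighter than OR, so this parses as location = 'Lab-A' OR (location = 'Server-Room' AND reading > 8.5)

Fix: Add parentheses around the OR so the AND applies to both alternatives

Corrected query:
SELECT id, location, reading FROM sensors WHERE (location = 'Lab-A' OR location = 'Server-Room') AND reading > 8.5

Result:
id | location | reading
---+----------+--------
2  | Lab-A    | 89.1   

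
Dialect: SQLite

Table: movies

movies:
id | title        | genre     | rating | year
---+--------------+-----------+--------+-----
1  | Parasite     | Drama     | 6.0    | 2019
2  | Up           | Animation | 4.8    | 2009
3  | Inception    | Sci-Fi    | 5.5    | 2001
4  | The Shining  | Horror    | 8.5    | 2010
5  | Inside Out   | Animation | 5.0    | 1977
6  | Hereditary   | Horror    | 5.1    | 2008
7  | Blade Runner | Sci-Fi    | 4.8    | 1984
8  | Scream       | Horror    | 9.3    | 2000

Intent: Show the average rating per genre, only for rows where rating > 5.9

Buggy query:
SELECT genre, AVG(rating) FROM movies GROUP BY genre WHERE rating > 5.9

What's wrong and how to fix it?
Bug: Row-level WHERE must come before GROUP BY in the clause order

Fix: Move the WHERE clause before GROUP BY

Corrected query:
SELECT genre, AVG(rating) FROM movies WHERE rating > 5.9 GROUP BY genre

Result:
genre  | AVG(rating)
-------+------------
Drama  | 6          
Horror | 8.9        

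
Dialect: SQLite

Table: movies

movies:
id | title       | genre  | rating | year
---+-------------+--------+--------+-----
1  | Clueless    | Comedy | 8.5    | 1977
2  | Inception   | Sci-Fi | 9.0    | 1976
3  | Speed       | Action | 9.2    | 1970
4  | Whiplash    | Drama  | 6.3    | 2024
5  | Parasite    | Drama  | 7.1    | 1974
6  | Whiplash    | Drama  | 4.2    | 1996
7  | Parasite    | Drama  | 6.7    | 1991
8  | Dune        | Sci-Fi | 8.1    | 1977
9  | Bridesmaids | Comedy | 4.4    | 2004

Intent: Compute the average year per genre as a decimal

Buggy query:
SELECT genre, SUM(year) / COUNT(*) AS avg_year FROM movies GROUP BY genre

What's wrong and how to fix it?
Bug: Both operands are integers, so '/' performs integer division and truncates

Fix: Cast one side to REAL so the division keeps the fractional part

Corrected query:
SELECT genre, SUM(year) * 1.0 / COUNT(*) AS avg_year FROM movies GROUP BY genre

Result:
genre  | avg_year
-------+---------
Action | 1970    
Comedy | 1990.5  
Drama  | 1996.25 
Sci-Fi | 1976.5  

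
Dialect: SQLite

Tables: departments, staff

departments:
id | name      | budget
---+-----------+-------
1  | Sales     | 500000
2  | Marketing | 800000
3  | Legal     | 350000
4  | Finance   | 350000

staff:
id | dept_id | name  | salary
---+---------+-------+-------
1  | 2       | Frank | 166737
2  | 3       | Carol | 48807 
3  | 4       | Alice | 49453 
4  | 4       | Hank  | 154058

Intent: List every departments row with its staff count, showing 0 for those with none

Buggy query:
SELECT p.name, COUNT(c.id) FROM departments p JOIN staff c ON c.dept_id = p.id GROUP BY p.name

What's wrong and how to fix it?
Bug: INNER JOIN drops departments rows that have no matching staff rows

Fix: Use LEFT JOIN so parents without children still appear (COUNT(c.id) gives 0)

Corrected query:
SELECT p.name, COUNT(c.id) FROM departments p LEFT JOIN staff c ON c.dept_id = p.id GROUP BY p.name

Result:
name      | COUNT(c.id)
----------+------------
Finance   | 2          
Legal     | 1          
Marketing | 1          
Sales     | 0          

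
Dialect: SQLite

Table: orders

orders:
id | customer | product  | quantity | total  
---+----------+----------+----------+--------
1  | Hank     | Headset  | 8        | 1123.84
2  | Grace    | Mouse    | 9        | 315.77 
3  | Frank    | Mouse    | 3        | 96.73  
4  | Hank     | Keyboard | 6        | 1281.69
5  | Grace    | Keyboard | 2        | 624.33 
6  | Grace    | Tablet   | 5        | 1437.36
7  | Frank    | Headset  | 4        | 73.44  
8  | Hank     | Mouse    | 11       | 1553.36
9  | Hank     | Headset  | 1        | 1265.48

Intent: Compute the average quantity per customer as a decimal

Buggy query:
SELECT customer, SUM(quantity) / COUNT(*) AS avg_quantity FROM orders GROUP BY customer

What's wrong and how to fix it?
Bug: SUM(quantity) and COUNT(*) are both integers; the division truncates the fractional part

Fix: Cast one side to REAL so the division keeps the fractional part

Corrected query:
SELECT customer, SUM(quantity) * 1.0 / COUNT(*) AS avg_quantity FROM orders GROUP BY customer

Result:
customer | avg_quantity
---------+-------------
Frank    | 3.5         
Grace    | 5.333333    
Hank     | 6.5         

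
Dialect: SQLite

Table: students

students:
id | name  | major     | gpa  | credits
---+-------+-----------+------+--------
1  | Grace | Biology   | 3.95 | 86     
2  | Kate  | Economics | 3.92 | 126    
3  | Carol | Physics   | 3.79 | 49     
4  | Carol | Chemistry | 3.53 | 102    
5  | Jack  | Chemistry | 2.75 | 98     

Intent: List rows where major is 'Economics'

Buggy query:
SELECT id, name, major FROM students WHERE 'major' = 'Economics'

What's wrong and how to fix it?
Bug: 'major' in single quotes is a string literal, not the column; the comparison is literal-vs-literal and never true

Fix: Remove the quotes around the column name (or use double quotes for an identifier)

Corrected query:
SELECT id, name, major FROM students WHERE major = 'Economics'

Result:
id | name | major    
---+------+----------
2  | Kate | Economics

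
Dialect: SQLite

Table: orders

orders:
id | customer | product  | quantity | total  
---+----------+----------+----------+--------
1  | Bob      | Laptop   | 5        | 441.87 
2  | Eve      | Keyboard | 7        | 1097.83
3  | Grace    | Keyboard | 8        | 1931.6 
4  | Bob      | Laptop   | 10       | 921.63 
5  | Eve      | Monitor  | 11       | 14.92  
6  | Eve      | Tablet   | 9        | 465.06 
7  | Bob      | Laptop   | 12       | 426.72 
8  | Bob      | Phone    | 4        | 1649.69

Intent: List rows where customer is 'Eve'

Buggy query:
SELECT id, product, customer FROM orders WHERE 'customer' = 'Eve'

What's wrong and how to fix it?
Bug: Single quotes denote string literals in SQL; the column name is being compared as a constant string

Fix: Reference the column as customer without single quotes

Corrected query:
SELECT id, product, customer FROM orders WHERE customer = 'Eve'

Result:
id | product  | customer
---+----------+---------
2  | Keyboard | Eve     
5  | Monitor  | Eve     
6  | Tablet   | Eve     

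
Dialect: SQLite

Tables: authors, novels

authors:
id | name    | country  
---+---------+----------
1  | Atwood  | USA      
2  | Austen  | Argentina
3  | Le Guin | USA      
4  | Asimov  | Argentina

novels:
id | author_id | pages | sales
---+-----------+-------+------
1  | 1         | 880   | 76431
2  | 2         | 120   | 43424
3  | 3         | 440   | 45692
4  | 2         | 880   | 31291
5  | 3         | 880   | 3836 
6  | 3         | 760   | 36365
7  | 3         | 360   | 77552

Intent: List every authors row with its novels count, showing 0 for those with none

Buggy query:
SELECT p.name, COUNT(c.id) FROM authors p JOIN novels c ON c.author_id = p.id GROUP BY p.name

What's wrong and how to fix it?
Bug: An inner join excludes parents with zero children

Fix: Use LEFT JOIN so parents without children still appear (COUNT(c.id) gives 0)

Corrected query:
SELECT p.name, COUNT(c.id) FROM authors p LEFT JOIN novels c ON c.author_id = p.id GROUP BY p.name

Result:
name    | COUNT(c.id)
--------+------------
Asimov  | 0          
Atwood  | 1          
Austen  | 2          
Le Guin | 4          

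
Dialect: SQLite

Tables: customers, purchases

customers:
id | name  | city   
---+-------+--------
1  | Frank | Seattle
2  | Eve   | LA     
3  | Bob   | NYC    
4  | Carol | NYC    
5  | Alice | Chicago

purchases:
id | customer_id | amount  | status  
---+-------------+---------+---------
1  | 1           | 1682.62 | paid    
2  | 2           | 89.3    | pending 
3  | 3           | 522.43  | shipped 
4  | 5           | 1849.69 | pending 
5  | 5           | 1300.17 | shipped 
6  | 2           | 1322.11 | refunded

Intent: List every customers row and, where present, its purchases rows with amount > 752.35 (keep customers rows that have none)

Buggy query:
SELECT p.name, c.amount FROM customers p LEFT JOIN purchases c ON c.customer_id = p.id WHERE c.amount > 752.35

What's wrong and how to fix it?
Bug: Filtering c.amount in WHERE discards the NULL rows produced by LEFT JOIN, turning it into an inner join

Fix: Move the right-table condition into the ON clause so unmatched parents are kept

Corrected query:
SELECT p.name, c.amount FROM customers p LEFT JOIN purchases c ON c.customer_id = p.id AND c.amount > 752.35

Result:
name  | amount 
------+--------
Frank | 1682.62
Eve   | 1322.11
Bob   | NULL   
Carol | NULL   
Alice | 1300.17
Alice | 1849.69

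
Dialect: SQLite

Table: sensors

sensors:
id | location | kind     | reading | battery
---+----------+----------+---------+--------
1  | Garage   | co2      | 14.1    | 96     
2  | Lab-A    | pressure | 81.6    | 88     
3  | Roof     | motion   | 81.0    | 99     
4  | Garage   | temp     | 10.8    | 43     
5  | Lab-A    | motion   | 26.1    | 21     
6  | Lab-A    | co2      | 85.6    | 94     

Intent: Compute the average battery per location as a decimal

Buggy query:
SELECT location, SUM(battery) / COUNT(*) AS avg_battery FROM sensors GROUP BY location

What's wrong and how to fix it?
Bug: SUM(battery) and COUNT(*) are both integers; the division truncates the fractional part

Fix: Multiply by 1.0 (or CAST to REAL) to force floating-point division

Corrected query:
SELECT location, SUM(battery) * 1.0 / COUNT(*) AS avg_battery FROM sensors GROUP BY location

Result:
location | avg_battery
---------+------------
Garage   | 69.5       
Lab-A    | 67.666667  
Roof     | 99         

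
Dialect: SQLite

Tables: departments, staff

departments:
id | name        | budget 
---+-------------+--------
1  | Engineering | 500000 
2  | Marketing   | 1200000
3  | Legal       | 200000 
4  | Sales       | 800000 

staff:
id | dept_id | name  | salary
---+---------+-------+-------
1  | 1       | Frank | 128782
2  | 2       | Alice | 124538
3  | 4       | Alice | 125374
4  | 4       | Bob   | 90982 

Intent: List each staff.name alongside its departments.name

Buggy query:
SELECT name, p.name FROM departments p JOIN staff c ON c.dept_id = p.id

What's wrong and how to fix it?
Bug: Both tables have a 'name' column; the unqualified reference is ambiguous

Fix: Qualify the column with its table alias (c.name)

Corrected query:
SELECT c.name, p.name FROM departments p JOIN staff c ON c.dept_id = p.id

Result:
name  | name       
------+------------
Frank | Engineering
Alice | Marketing  
Alice | Sales      
Bob   | Sales      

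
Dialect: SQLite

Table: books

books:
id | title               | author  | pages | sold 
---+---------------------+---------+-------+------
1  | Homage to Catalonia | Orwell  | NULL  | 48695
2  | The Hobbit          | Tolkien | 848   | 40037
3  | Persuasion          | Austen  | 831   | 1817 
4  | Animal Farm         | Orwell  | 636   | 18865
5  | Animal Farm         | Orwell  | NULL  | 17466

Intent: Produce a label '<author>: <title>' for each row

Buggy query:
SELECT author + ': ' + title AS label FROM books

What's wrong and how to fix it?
Bug: '+' is numeric addition; on text columns SQLite converts them to 0 instead of concatenating

Fix: Use the || operator for string concatenation

Corrected query:
SELECT author || ': ' || title AS label FROM books

Result:
label                      
---------------------------
Orwell: Homage to Catalonia
Tolkien: The Hobbit        
Austen: Persuasion         
Orwell: Animal Farm        
Orwell: Animal Farm        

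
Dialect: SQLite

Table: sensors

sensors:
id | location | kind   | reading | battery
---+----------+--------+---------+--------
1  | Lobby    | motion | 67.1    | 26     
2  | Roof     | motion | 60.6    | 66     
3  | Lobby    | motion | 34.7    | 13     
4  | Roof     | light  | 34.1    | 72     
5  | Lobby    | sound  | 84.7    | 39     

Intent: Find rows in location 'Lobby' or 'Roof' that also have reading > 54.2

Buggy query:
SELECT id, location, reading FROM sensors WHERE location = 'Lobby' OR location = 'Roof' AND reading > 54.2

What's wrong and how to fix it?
Bug: Without parentheses, AND is evaluated before OR, so the reading filter only applies to the 'Roof' branch

Fix: Group the OR with parentheses (or use IN), then AND the threshold

Corrected query:
SELECT id, location, reading FROM sensors WHERE (location = 'Lobby' OR location = 'Roof') AND reading > 54.2

Result:
id | location | reading
---+----------+--------
1  | Lobby    | 67.1   
2  | Roof     | 60.6   
5  | Lobby    | 84.7   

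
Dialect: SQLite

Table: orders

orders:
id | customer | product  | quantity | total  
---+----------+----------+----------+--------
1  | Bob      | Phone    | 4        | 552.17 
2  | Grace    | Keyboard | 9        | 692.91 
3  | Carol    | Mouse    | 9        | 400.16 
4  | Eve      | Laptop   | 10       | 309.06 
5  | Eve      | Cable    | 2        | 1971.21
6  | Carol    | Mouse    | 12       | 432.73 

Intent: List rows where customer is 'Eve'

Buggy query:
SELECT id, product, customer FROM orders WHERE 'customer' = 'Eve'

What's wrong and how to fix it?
Bug: Single quotes denote string literals in SQL; the column name is being compared as a constant string

Fix: Reference the column as customer without single quotes

Corrected query:
SELECT id, product, customer FROM orders WHERE customer = 'Eve'

Result:
id | product | customer
---+---------+---------
4  | Laptop  | Eve     
5  | Cable   | Eve     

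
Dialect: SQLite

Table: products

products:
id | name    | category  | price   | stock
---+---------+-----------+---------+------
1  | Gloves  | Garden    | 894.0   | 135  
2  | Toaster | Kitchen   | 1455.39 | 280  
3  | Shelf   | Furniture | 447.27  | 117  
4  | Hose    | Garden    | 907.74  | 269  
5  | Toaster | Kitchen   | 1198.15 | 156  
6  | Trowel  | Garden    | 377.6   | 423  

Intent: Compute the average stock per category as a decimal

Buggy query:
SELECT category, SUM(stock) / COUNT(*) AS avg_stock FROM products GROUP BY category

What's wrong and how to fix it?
Bug: Both operands are integers, so '/' performs integer division and truncates

Fix: Multiply by 1.0 (or CAST to REAL) to force floating-point division

Corrected query:
SELECT category, SUM(stock) * 1.0 / COUNT(*) AS avg_stock FROM products GROUP BY category

Result:
category  | avg_stock 
----------+-----------
Furniture | 117       
Garden    | 275.666667
Kitchen   | 218       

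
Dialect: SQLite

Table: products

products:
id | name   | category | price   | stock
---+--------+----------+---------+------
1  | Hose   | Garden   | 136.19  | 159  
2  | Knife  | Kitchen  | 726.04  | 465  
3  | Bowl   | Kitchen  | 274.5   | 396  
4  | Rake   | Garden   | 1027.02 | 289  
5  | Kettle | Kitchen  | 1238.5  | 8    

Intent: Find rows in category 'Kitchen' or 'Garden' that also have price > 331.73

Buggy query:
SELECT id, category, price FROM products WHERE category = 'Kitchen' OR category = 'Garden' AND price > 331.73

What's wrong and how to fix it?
Bug: Without parentheses, AND is evaluated before OR, so the price filter only applies to the 'Garden' branch

Fix: Add parentheses around the OR so the AND applies to both alternatives

Corrected query:
SELECT id, category, price FROM products WHERE (category = 'Kitchen' OR category = 'Garden') AND price > 331.73

Result:
id | category | price  
---+----------+--------
2  | Kitchen  | 726.04 
4  | Garden   | 1027.02
5  | Kitchen  | 1238.5 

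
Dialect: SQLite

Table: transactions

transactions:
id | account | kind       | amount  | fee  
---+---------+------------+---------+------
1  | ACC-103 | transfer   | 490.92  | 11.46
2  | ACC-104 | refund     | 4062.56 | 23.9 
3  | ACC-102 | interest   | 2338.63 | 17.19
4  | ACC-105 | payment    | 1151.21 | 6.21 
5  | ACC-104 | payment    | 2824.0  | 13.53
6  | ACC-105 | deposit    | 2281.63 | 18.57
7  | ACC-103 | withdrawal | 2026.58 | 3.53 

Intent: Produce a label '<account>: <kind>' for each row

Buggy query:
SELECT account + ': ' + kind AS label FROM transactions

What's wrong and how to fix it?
Bug: SQLite uses || for string concatenation; + coerces text to numbers (yielding 0)

Fix: Use the || operator for string concatenation

Corrected query:
SELECT account || ': ' || kind AS label FROM transactions

Result:
label              
-------------------
ACC-103: transfer  
ACC-104: refund    
ACC-102: interest  
ACC-105: payment   
ACC-104: payment   
ACC-105: deposit   
ACC-103: withdrawal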